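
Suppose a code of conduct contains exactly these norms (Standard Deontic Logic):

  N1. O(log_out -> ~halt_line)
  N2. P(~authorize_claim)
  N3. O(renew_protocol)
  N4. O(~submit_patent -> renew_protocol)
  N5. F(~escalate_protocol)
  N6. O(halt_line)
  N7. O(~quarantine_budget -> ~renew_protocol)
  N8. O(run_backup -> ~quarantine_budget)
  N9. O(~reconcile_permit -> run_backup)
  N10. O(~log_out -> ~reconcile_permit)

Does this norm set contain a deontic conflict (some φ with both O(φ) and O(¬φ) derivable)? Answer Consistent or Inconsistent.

Premise 3 gives O(renew_protocol).
Premise 7 is O(~quarantine_budget -> ~renew_protocol); contrapositively O(renew_protocol -> quarantine_budget). Since O(renew_protocol) holds, K gives O(quarantine_budget).
Premise 8, O(run_backup -> ~quarantine_budget), contraposes to O(quarantine_budget -> ~run_backup); with O(quarantine_budget) we get O(~run_backup).
Premise 9 is O(~reconcile_permit -> run_backup); contrapositively O(~run_backup -> reconcile_permit). Since O(~run_backup) holds, K gives O(reconcile_permit).
The contrapositive of premise 10 (O(~log_out -> ~reconcile_permit)) is O(reconcile_permit -> log_out), and O(reconcile_permit) is already established, so O(log_out).
With premise 1, O(log_out -> ~halt_line), the K-axiom yields O(~halt_line).
However, premise 6 gives O(halt_line).
We now have both O(~halt_line) and O(halt_line) — halt_line is simultaneously obligatory and forbidden, violating the D-axiom.

Inconsistent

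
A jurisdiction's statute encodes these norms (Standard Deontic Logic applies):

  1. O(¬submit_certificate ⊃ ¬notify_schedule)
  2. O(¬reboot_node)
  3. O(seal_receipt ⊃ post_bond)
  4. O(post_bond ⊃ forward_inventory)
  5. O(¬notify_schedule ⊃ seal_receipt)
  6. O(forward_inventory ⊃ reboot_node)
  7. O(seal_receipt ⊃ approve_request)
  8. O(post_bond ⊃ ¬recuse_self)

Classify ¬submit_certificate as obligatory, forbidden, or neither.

Forbidden

Premise 2 states O(¬reboot_node) outright.
The contrapositive of premise 6 (O(forward_inventory ⊃ reboot_node)) is O(¬reboot_node ⊃ ¬forward_inventory), and O(¬reboot_node) is already established, so O(¬forward_inventory).
The contrapositive of premise 4 (O(post_bond ⊃ forward_inventory)) is O(¬forward_inventory ⊃ ¬post_bond), and O(¬forward_inventory) is already established, so O(¬post_bond).
Premise 3, O(seal_receipt ⊃ post_bond), contraposes to O(¬post_bond ⊃ ¬seal_receipt); with O(¬post_bond) we get O(¬seal_receipt).
Premise 5, O(¬notify_schedule ⊃ seal_receipt), contraposes to O(¬seal_receipt ⊃ notify_schedule); with O(¬seal_receipt) we get O(notify_schedule).
Premise 1 is O(¬submit_certificate ⊃ ¬notify_schedule); contrapositively O(notify_schedule ⊃ submit_certificate). Since O(notify_schedule) holds, K gives O(submit_certificate).
Premises 7, 8 do not contribute to this derivation.
Thus O(submit_certificate), which is F(¬submit_certificate): ¬submit_certificate is forbidden.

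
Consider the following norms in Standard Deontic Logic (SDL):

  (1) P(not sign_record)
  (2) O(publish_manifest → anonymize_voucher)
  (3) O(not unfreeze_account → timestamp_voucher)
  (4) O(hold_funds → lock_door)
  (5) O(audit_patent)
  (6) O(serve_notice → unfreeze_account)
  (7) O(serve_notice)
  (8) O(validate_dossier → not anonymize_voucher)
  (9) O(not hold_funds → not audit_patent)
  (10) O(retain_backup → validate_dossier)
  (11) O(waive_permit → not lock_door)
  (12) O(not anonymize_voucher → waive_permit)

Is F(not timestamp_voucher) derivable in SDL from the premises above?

Premise 3 is O(not unfreeze_account → timestamp_voucher), but O(not unfreeze_account) is not derivable from the premises, so it does not yield O(timestamp_voucher).
No other premise forces O(timestamp_voucher). An ideal world satisfying every premise can still have not timestamp_voucher true, so F(not timestamp_voucher) is not derivable.

No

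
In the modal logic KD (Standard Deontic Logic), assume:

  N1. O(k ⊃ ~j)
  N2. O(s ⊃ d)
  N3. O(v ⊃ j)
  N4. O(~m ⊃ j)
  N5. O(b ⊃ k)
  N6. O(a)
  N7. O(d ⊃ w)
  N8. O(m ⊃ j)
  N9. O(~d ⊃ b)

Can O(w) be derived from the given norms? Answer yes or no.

Yes

Premises 4 and 8 cover both cases: O(~m ⊃ j) and O(m ⊃ j). Since ~m ∨ m is a tautology, O(j) follows.
Premise 1, O(k ⊃ ~j), contraposes to O(j ⊃ ~k); with O(j) we get O(~k).
The contrapositive of premise 5 (O(b ⊃ k)) is O(~k ⊃ ~b), and O(~k) is already established, so O(~b).
Premise 9 is O(~d ⊃ b); contrapositively O(~b ⊃ d). Since O(~b) holds, K gives O(d).
With premise 7, O(d ⊃ w), the K-axiom yields O(w).
Premises 2, 3, 6 do not contribute to this derivation.
So O(w) follows.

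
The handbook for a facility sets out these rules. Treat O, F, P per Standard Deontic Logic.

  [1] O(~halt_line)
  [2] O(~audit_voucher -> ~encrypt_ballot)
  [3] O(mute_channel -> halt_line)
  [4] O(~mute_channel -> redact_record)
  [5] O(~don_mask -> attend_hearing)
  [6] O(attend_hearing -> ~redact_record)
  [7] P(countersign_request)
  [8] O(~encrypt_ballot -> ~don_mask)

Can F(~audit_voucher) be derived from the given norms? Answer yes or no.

Yes

From premise 1 we have O(~halt_line).
The contrapositive of premise 3 (O(mute_channel -> halt_line)) is O(~halt_line -> ~mute_channel), and O(~halt_line) is already established, so O(~mute_channel).
With premise 4, O(~mute_channel -> redact_record), the K-axiom yields O(redact_record).
Premise 6 is O(attend_hearing -> ~redact_record); contrapositively O(redact_record -> ~attend_hearing). Since O(redact_record) holds, K gives O(~attend_hearing).
Premise 5 is O(~don_mask -> attend_hearing); contrapositively O(~attend_hearing -> don_mask). Since O(~attend_hearing) holds, K gives O(don_mask).
Premise 8 is O(~encrypt_ballot -> ~don_mask); contrapositively O(don_mask -> encrypt_ballot). Since O(don_mask) holds, K gives O(encrypt_ballot).
The contrapositive of premise 2 (O(~audit_voucher -> ~encrypt_ballot)) is O(encrypt_ballot -> audit_voucher), and O(encrypt_ballot) is already established, so O(audit_voucher).
Premise 7 does not contribute to this derivation.
So O(audit_voucher) holds, i.e. F(~audit_voucher). The claim follows.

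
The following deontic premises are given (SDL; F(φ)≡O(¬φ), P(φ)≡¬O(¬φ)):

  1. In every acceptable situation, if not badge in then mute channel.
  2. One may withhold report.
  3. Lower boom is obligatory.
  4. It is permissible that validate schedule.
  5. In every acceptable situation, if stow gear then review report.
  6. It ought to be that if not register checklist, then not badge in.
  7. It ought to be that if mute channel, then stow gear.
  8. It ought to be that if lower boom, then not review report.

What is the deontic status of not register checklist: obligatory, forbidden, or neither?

Premise 3 gives O(lower_boom).
Premise 8 is O(lower_boom → ¬review_report); since O(lower_boom), deontic closure gives O(¬review_report).
The contrapositive of premise 5 (O(stow_gear → review_report)) is O(¬review_report → ¬stow_gear), and O(¬review_report) is already established, so O(¬stow_gear).
Premise 7, O(mute_channel → stow_gear), contraposes to O(¬stow_gear → ¬mute_channel); with O(¬stow_gear) we get O(¬mute_channel).
Premise 1 is O(¬badge_in → mute_channel); contrapositively O(¬mute_channel → badge_in). Since O(¬mute_channel) holds, K gives O(badge_in).
Premise 6 is O(¬register_checklist → ¬badge_in); contrapositively O(badge_in → register_checklist). Since O(badge_in) holds, K gives O(register_checklist).
Premises 2, 4 do not contribute to this derivation.
Thus O(register_checklist), which is F(¬register_checklist): ¬register_checklist is forbidden.

Forbidden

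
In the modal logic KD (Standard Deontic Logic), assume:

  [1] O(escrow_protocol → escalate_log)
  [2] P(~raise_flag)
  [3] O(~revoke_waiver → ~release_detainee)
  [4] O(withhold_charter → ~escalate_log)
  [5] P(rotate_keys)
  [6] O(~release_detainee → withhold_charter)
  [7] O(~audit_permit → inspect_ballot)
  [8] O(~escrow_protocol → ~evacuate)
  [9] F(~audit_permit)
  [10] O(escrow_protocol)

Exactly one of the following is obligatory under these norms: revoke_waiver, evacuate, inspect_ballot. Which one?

Premise 10 states O(escrow_protocol) outright.
Premise 1 is O(escrow_protocol → escalate_log); since O(escrow_protocol), deontic closure gives O(escalate_log).
Premise 4, O(withhold_charter → ~escalate_log), contraposes to O(escalate_log → ~withhold_charter); with O(escalate_log) we get O(~withhold_charter).
The contrapositive of premise 6 (O(~release_detainee → withhold_charter)) is O(~withhold_charter → release_detainee), and O(~withhold_charter) is already established, so O(release_detainee).
Premise 3, O(~revoke_waiver → ~release_detainee), contraposes to O(release_detainee → revoke_waiver); with O(release_detainee) we get O(revoke_waiver).
So O(revoke_waiver) holds — revoke_waiver is obligatory. None of the other listed options is made obligatory by any chain of premises.

revoke_waiver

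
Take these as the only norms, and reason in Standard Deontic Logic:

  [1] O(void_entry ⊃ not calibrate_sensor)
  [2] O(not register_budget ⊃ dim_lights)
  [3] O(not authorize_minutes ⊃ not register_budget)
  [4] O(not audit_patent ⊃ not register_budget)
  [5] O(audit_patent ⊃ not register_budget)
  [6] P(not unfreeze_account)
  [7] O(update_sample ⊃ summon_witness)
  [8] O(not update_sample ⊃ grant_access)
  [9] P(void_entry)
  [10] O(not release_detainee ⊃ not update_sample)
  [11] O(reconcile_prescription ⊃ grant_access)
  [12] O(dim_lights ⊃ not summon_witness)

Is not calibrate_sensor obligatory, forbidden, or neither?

Premise 1 is O(void_entry ⊃ not calibrate_sensor), but O(void_entry) is not derivable from the premises (the permission P(void_entry) asserts only not O(not void_entry), not O(void_entry)), so it does not yield O(not calibrate_sensor).
No premise or chain of K-axiom applications forces O(not calibrate_sensor), and none forces O(calibrate_sensor). So not calibrate_sensor is neither obligatory nor forbidden under these norms.

Neither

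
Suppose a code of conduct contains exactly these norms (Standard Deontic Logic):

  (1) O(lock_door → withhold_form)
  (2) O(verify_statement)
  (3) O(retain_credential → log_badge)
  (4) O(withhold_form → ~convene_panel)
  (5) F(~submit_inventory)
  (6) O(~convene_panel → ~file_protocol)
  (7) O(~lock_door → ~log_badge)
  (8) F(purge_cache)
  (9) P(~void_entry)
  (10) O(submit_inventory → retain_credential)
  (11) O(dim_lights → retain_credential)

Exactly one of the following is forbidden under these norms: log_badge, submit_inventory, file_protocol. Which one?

file_protocol

F(~submit_inventory) at premise 5 means O(submit_inventory).
From O(submit_inventory) and premise 10, O(submit_inventory → retain_credential), we obtain O(retain_credential).
From O(retain_credential) and premise 3, O(retain_credential → log_badge), we obtain O(log_badge).
The contrapositive of premise 7 (O(~lock_door → ~log_badge)) is O(log_badge → lock_door), and O(log_badge) is already established, so O(lock_door).
From O(lock_door) and premise 1, O(lock_door → withhold_form), we obtain O(withhold_form).
With premise 4, O(withhold_form → ~convene_panel), the K-axiom yields O(~convene_panel).
Premise 6 is O(~convene_panel → ~file_protocol); since O(~convene_panel), deontic closure gives O(~file_protocol).
So O(~file_protocol) holds, i.e. file_protocol is forbidden. None of the other listed options is forbidden under the premises.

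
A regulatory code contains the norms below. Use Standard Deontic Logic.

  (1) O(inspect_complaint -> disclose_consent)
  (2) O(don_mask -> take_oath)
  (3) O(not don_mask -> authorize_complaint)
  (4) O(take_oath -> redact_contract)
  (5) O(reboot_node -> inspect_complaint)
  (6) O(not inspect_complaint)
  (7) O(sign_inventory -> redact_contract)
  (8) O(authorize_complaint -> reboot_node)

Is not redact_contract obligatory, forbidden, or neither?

From premise 6 we have O(not inspect_complaint).
Premise 5, O(reboot_node -> inspect_complaint), contraposes to O(not inspect_complaint -> not reboot_node); with O(not inspect_complaint) we get O(not reboot_node).
Premise 8, O(authorize_complaint -> reboot_node), contraposes to O(not reboot_node -> not authorize_complaint); with O(not reboot_node) we get O(not authorize_complaint).
The contrapositive of premise 3 (O(not don_mask -> authorize_complaint)) is O(not authorize_complaint -> don_mask), and O(not authorize_complaint) is already established, so O(don_mask).
Premise 2 is O(don_mask -> take_oath); since O(don_mask), deontic closure gives O(take_oath).
From O(take_oath) and premise 4, O(take_oath -> redact_contract), we obtain O(redact_contract).
Premises 1, 7 do not contribute to this derivation.
Thus O(redact_contract), which is F(not redact_contract): not redact_contract is forbidden.

Forbidden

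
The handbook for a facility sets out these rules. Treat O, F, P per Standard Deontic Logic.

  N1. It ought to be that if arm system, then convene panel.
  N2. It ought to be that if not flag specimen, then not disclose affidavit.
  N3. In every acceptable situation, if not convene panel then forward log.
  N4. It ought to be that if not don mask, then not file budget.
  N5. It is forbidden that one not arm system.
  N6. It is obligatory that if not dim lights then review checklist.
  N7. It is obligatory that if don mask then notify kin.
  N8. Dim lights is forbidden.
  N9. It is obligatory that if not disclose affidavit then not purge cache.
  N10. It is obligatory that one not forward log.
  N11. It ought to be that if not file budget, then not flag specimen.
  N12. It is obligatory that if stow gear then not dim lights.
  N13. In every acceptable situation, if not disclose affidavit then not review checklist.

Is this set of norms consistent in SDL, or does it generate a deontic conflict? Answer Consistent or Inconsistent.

Consistent

Premise 3 is O(¬convene_panel → forward_log), but O(¬convene_panel) is not derivable from the premises, so it does not yield O(forward_log).
So O(forward_log) is not derivable, and the apparent clash with O(¬forward_log) does not arise.
A world satisfying every obligation exists (e.g. arm_system=true, convene_panel=true, dim_lights=false, disclose_affidavit=true, don_mask=true, file_budget=true, flag_specimen=true, forward_log=false, notify_kin=true, purge_cache=false, review_checklist=true, stow_gear=false); no atom is both obligatory and forbidden, so the set is consistent.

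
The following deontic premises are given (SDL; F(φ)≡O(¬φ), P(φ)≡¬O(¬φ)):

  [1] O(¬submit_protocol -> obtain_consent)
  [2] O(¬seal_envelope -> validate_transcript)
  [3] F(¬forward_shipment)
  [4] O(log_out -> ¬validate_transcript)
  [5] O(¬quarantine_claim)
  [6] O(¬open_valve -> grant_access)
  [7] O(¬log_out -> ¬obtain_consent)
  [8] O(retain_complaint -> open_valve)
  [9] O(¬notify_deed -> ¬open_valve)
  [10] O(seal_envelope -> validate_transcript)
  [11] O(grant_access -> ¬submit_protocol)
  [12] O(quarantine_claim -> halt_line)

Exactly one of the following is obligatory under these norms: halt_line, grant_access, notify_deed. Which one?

By case analysis on ¬seal_envelope: premise 2 gives O(¬seal_envelope -> validate_transcript) and premise 10 gives O(seal_envelope -> validate_transcript), so O(validate_transcript) either way.
Premise 4 is O(log_out -> ¬validate_transcript); contrapositively O(validate_transcript -> ¬log_out). Since O(validate_transcript) holds, K gives O(¬log_out).
From O(¬log_out) and premise 7, O(¬log_out -> ¬obtain_consent), we obtain O(¬obtain_consent).
Premise 1 is O(¬submit_protocol -> obtain_consent); contrapositively O(¬obtain_consent -> submit_protocol). Since O(¬obtain_consent) holds, K gives O(submit_protocol).
Premise 11, O(grant_access -> ¬submit_protocol), contraposes to O(submit_protocol -> ¬grant_access); with O(submit_protocol) we get O(¬grant_access).
Premise 6, O(¬open_valve -> grant_access), contraposes to O(¬grant_access -> open_valve); with O(¬grant_access) we get O(open_valve).
Premise 9, O(¬notify_deed -> ¬open_valve), contraposes to O(open_valve -> notify_deed); with O(open_valve) we get O(notify_deed).
So O(notify_deed) holds — notify_deed is obligatory. None of the other listed options is made obligatory by any chain of premises.

notify_deed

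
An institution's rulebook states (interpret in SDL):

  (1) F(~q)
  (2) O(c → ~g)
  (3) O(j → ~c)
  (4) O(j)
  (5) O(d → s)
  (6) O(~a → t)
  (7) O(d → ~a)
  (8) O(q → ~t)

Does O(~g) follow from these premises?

No

Premise 2 is O(c → ~g), but O(c) is not derivable from the premises, so it does not yield O(~g).
No other premise forces O(~g). An ideal world satisfying every premise can still have ~g false, so O(~g) is not derivable.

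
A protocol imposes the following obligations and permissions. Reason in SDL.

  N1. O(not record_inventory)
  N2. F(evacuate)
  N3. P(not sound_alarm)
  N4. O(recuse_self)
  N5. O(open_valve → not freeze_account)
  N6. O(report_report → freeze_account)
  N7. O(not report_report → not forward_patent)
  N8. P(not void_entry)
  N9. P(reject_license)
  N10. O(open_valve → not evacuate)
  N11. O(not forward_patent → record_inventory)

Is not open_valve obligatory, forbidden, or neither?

Premise 1 gives O(not record_inventory).
Premise 11, O(not forward_patent → record_inventory), contraposes to O(not record_inventory → forward_patent); with O(not record_inventory) we get O(forward_patent).
Premise 7 is O(not report_report → not forward_patent); contrapositively O(forward_patent → report_report). Since O(forward_patent) holds, K gives O(report_report).
From O(report_report) and premise 6, O(report_report → freeze_account), we obtain O(freeze_account).
Premise 5, O(open_valve → not freeze_account), contraposes to O(freeze_account → not open_valve); with O(freeze_account) we get O(not open_valve).
Premises 2, 3, 4, 8, 9, 10 do not contribute to this derivation.
Hence not open_valve is obligatory.

Obligatory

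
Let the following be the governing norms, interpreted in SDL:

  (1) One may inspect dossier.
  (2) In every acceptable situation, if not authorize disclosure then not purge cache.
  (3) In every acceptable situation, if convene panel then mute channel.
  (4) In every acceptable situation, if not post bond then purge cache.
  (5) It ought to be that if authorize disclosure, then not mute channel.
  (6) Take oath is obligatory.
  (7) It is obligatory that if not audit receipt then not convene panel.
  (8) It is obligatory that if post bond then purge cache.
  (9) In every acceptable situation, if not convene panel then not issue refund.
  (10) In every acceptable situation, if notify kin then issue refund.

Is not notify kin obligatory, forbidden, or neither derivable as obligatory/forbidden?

Premises 8 and 4 are O(post_bond → purge_cache) and O(¬post_bond → purge_cache); every ideal world satisfies post_bond or ¬post_bond, so in either case purge_cache holds — hence O(purge_cache).
The contrapositive of premise 2 (O(¬authorize_disclosure → ¬purge_cache)) is O(purge_cache → authorize_disclosure), and O(purge_cache) is already established, so O(authorize_disclosure).
From O(authorize_disclosure) and premise 5, O(authorize_disclosure → ¬mute_channel), we obtain O(¬mute_channel).
The contrapositive of premise 3 (O(convene_panel → mute_channel)) is O(¬mute_channel → ¬convene_panel), and O(¬mute_channel) is already established, so O(¬convene_panel).
With premise 9, O(¬convene_panel → ¬issue_refund), the K-axiom yields O(¬issue_refund).
Premise 10 is O(notify_kin → issue_refund); contrapositively O(¬issue_refund → ¬notify_kin). Since O(¬issue_refund) holds, K gives O(¬notify_kin).
Premises 1, 6, 7 do not contribute to this derivation.
Hence ¬notify_kin is obligatory.

Obligatory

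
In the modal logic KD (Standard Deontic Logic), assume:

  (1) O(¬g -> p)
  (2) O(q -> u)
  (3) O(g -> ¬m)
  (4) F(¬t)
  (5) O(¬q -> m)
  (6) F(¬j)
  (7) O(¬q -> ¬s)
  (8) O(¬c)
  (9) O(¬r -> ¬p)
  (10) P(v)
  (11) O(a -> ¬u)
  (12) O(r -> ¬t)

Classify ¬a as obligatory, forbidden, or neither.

Obligatory

Premise 4 is F(¬t), i.e. O(t).
The contrapositive of premise 12 (O(r -> ¬t)) is O(t -> ¬r), and O(t) is already established, so O(¬r).
Premise 9 is O(¬r -> ¬p); since O(¬r), deontic closure gives O(¬p).
Premise 1, O(¬g -> p), contraposes to O(¬p -> g); with O(¬p) we get O(g).
With premise 3, O(g -> ¬m), the K-axiom yields O(¬m).
Premise 5, O(¬q -> m), contraposes to O(¬m -> q); with O(¬m) we get O(q).
Applying K to premise 2 (O(q -> u)) and O(q) yields O(u).
Premise 11, O(a -> ¬u), contraposes to O(u -> ¬a); with O(u) we get O(¬a).
Premises 6, 7, 8, 10 do not contribute to this derivation.
Hence ¬a is obligatory.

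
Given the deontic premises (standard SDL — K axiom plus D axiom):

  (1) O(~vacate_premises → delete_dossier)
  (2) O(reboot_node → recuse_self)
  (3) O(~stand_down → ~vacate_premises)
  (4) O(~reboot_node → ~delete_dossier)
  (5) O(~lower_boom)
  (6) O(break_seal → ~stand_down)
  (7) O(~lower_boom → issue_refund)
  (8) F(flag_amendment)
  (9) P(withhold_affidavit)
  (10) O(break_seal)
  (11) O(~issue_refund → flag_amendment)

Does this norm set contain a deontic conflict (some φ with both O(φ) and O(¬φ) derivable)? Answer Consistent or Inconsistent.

Premise 11 is O(~issue_refund → flag_amendment), but O(~issue_refund) is not derivable from the premises, so it does not yield O(flag_amendment).
So O(flag_amendment) is not derivable, and the apparent clash with O(~flag_amendment) does not arise.
A world satisfying every obligation exists (e.g. break_seal=true, delete_dossier=true, flag_amendment=false, issue_refund=true, lower_boom=false, reboot_node=true, recuse_self=true, stand_down=false, vacate_premises=false, withhold_affidavit=false); no atom is both obligatory and forbidden, so the set is consistent.

Consistent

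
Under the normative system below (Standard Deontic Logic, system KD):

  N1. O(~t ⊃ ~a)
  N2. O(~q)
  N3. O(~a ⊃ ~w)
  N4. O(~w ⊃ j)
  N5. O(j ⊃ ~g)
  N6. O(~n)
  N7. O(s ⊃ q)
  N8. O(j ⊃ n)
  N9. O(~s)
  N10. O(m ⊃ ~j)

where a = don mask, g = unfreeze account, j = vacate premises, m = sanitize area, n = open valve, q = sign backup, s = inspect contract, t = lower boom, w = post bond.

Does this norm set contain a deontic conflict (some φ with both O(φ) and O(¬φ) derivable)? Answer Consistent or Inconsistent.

Consistent

Premise 7 is O(s ⊃ q), but O(s) is not derivable from the premises, so it does not yield O(q).
So O(q) is not derivable, and the apparent clash with O(~q) does not arise.
A world satisfying every obligation exists (e.g. a=true, g=false, j=false, m=false, n=false, q=false, s=false, t=true, w=true); no atom is both obligatory and forbidden, so the set is consistent.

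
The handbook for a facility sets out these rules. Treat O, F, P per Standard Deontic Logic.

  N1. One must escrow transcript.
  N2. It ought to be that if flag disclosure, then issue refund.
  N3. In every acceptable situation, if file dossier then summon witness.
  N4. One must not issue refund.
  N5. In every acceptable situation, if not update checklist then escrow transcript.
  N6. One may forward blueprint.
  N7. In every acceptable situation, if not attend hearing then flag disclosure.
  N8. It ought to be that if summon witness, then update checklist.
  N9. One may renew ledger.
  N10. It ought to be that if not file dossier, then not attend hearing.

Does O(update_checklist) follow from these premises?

Premise 4 is F(issue_refund), i.e. O(¬issue_refund).
The contrapositive of premise 2 (O(flag_disclosure → issue_refund)) is O(¬issue_refund → ¬flag_disclosure), and O(¬issue_refund) is already established, so O(¬flag_disclosure).
Premise 7, O(¬attend_hearing → flag_disclosure), contraposes to O(¬flag_disclosure → attend_hearing); with O(¬flag_disclosure) we get O(attend_hearing).
Premise 10 is O(¬file_dossier → ¬attend_hearing); contrapositively O(attend_hearing → file_dossier). Since O(attend_hearing) holds, K gives O(file_dossier).
Premise 3 is O(file_dossier → summon_witness); since O(file_dossier), deontic closure gives O(summon_witness).
From O(summon_witness) and premise 8, O(summon_witness → update_checklist), we obtain O(update_checklist).
Premises 1, 5, 6, 9 do not contribute to this derivation.
So O(update_checklist) follows.

Yes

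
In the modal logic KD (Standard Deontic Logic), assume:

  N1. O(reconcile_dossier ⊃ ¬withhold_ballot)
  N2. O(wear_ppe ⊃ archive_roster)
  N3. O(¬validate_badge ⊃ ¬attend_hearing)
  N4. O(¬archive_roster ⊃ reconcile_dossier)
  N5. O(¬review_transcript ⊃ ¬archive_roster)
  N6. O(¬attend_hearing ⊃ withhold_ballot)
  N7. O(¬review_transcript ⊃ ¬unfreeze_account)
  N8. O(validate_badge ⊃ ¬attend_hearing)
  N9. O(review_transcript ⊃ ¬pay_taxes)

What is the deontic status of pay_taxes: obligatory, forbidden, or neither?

Forbidden

Premises 3 and 8 cover both cases: O(¬validate_badge ⊃ ¬attend_hearing) and O(validate_badge ⊃ ¬attend_hearing). Since ¬validate_badge ∨ validate_badge is a tautology, O(¬attend_hearing) follows.
Applying K to premise 6 (O(¬attend_hearing ⊃ withhold_ballot)) and O(¬attend_hearing) yields O(withhold_ballot).
Premise 1, O(reconcile_dossier ⊃ ¬withhold_ballot), contraposes to O(withhold_ballot ⊃ ¬reconcile_dossier); with O(withhold_ballot) we get O(¬reconcile_dossier).
Premise 4 is O(¬archive_roster ⊃ reconcile_dossier); contrapositively O(¬reconcile_dossier ⊃ archive_roster). Since O(¬reconcile_dossier) holds, K gives O(archive_roster).
The contrapositive of premise 5 (O(¬review_transcript ⊃ ¬archive_roster)) is O(archive_roster ⊃ review_transcript), and O(archive_roster) is already established, so O(review_transcript).
Applying K to premise 9 (O(review_transcript ⊃ ¬pay_taxes)) and O(review_transcript) yields O(¬pay_taxes).
Premises 2, 7 do not contribute to this derivation.
Thus O(¬pay_taxes), which is F(pay_taxes): pay_taxes is forbidden.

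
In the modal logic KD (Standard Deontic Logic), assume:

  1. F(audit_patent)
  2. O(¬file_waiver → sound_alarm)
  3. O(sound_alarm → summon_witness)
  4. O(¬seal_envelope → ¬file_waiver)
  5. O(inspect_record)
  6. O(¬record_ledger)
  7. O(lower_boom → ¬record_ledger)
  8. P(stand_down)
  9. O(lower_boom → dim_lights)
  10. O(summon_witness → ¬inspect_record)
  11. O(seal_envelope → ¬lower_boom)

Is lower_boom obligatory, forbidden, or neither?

Forbidden

Premise 5 states O(inspect_record) outright.
Premise 10, O(summon_witness → ¬inspect_record), contraposes to O(inspect_record → ¬summon_witness); with O(inspect_record) we get O(¬summon_witness).
Premise 3, O(sound_alarm → summon_witness), contraposes to O(¬summon_witness → ¬sound_alarm); with O(¬summon_witness) we get O(¬sound_alarm).
Premise 2 is O(¬file_waiver → sound_alarm); contrapositively O(¬sound_alarm → file_waiver). Since O(¬sound_alarm) holds, K gives O(file_waiver).
Premise 4 is O(¬seal_envelope → ¬file_waiver); contrapositively O(file_waiver → seal_envelope). Since O(file_waiver) holds, K gives O(seal_envelope).
With premise 11, O(seal_envelope → ¬lower_boom), the K-axiom yields O(¬lower_boom).
Premises 1, 6, 7, 8, 9 do not contribute to this derivation.
Thus O(¬lower_boom), which is F(lower_boom): lower_boom is forbidden.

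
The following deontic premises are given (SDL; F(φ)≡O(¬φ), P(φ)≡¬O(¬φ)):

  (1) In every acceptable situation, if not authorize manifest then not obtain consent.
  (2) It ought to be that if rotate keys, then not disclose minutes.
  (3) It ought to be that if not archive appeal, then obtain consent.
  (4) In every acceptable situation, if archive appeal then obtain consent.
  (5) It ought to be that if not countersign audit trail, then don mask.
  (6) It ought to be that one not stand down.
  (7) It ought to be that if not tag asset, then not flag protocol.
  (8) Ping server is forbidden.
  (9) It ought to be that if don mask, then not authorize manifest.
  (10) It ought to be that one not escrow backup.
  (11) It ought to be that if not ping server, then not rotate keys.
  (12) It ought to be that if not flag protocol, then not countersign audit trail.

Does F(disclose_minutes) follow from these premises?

No

Premise 2 is O(rotate_keys → ¬disclose_minutes), but O(rotate_keys) is not derivable from the premises, so it does not yield O(¬disclose_minutes).
No other premise forces O(¬disclose_minutes). An ideal world satisfying every premise can still have disclose_minutes true, so F(disclose_minutes) is not derivable.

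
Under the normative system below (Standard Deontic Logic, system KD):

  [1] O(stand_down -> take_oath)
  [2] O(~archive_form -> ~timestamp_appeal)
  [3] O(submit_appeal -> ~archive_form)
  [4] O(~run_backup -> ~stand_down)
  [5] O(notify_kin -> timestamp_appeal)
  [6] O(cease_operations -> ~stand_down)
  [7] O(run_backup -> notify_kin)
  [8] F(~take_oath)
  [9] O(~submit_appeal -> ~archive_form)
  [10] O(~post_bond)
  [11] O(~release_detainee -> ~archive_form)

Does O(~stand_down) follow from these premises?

Yes

Premises 3 and 9 are O(submit_appeal -> ~archive_form) and O(~submit_appeal -> ~archive_form); every ideal world satisfies submit_appeal or ~submit_appeal, so in either case ~archive_form holds — hence O(~archive_form).
With premise 2, O(~archive_form -> ~timestamp_appeal), the K-axiom yields O(~timestamp_appeal).
The contrapositive of premise 5 (O(notify_kin -> timestamp_appeal)) is O(~timestamp_appeal -> ~notify_kin), and O(~timestamp_appeal) is already established, so O(~notify_kin).
Premise 7 is O(run_backup -> notify_kin); contrapositively O(~notify_kin -> ~run_backup). Since O(~notify_kin) holds, K gives O(~run_backup).
Premise 4 is O(~run_backup -> ~stand_down); since O(~run_backup), deontic closure gives O(~stand_down).
Premises 1, 6, 8, 10, 11 do not contribute to this derivation.
So O(~stand_down) follows.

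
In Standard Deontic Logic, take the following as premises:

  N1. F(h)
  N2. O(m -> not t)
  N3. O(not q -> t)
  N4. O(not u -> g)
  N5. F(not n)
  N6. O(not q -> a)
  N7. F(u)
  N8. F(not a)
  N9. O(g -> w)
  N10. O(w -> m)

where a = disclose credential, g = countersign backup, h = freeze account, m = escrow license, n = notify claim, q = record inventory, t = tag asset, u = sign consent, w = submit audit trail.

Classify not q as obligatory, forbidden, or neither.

Premise 7 is F(u), i.e. O(not u).
Premise 4 is O(not u -> g); since O(not u), deontic closure gives O(g).
Applying K to premise 9 (O(g -> w)) and O(g) yields O(w).
Premise 10 is O(w -> m); since O(w), deontic closure gives O(m).
From O(m) and premise 2, O(m -> not t), we obtain O(not t).
The contrapositive of premise 3 (O(not q -> t)) is O(not t -> q), and O(not t) is already established, so O(q).
Premises 1, 5, 6, 8 do not contribute to this derivation.
Thus O(q), which is F(not q): not q is forbidden.

Forbidden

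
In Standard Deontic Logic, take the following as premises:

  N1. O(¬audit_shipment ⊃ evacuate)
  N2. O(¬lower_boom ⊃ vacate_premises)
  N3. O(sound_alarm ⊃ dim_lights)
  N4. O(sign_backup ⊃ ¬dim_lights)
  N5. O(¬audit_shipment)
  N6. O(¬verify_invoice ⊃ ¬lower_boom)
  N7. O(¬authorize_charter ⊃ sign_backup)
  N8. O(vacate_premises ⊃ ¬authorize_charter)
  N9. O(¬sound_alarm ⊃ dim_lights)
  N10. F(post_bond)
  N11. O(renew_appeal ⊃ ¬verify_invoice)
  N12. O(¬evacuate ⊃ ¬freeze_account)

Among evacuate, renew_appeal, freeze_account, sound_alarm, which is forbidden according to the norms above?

Premises 3 and 9 cover both cases: O(sound_alarm ⊃ dim_lights) and O(¬sound_alarm ⊃ dim_lights). Since sound_alarm ∨ ¬sound_alarm is a tautology, O(dim_lights) follows.
The contrapositive of premise 4 (O(sign_backup ⊃ ¬dim_lights)) is O(dim_lights ⊃ ¬sign_backup), and O(dim_lights) is already established, so O(¬sign_backup).
The contrapositive of premise 7 (O(¬authorize_charter ⊃ sign_backup)) is O(¬sign_backup ⊃ authorize_charter), and O(¬sign_backup) is already established, so O(authorize_charter).
Premise 8 is O(vacate_premises ⊃ ¬authorize_charter); contrapositively O(authorize_charter ⊃ ¬vacate_premises). Since O(authorize_charter) holds, K gives O(¬vacate_premises).
The contrapositive of premise 2 (O(¬lower_boom ⊃ vacate_premises)) is O(¬vacate_premises ⊃ lower_boom), and O(¬vacate_premises) is already established, so O(lower_boom).
Premise 6 is O(¬verify_invoice ⊃ ¬lower_boom); contrapositively O(lower_boom ⊃ verify_invoice). Since O(lower_boom) holds, K gives O(verify_invoice).
Premise 11, O(renew_appeal ⊃ ¬verify_invoice), contraposes to O(verify_invoice ⊃ ¬renew_appeal); with O(verify_invoice) we get O(¬renew_appeal).
So O(¬renew_appeal) holds, i.e. renew_appeal is forbidden. None of the other listed options is forbidden under the premises.

renew_appeal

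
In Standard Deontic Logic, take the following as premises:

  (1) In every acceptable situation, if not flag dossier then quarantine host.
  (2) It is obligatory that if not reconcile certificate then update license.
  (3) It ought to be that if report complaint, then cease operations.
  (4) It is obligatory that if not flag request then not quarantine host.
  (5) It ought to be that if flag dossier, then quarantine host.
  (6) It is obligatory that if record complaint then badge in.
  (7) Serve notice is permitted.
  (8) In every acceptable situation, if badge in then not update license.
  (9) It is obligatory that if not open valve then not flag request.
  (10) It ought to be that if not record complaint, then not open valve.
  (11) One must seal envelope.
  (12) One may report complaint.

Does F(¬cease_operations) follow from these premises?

Premise 3 is O(report_complaint → cease_operations), but O(report_complaint) is not derivable from the premises (the permission P(report_complaint) asserts only ¬O(¬report_complaint), not O(report_complaint)), so it does not yield O(cease_operations).
No other premise forces O(cease_operations). An ideal world satisfying every premise can still have ¬cease_operations true, so F(¬cease_operations) is not derivable.

No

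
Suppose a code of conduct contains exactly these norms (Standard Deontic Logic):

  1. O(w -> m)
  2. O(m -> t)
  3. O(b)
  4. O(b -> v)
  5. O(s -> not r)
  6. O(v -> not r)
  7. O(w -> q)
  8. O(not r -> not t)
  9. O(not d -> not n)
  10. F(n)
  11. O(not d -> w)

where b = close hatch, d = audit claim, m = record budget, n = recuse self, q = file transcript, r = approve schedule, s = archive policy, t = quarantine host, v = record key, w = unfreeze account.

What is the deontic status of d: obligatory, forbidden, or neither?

Obligatory

Premise 3 states O(b) outright.
Applying K to premise 4 (O(b -> v)) and O(b) yields O(v).
Applying K to premise 6 (O(v -> not r)) and O(v) yields O(not r).
Premise 8 is O(not r -> not t); since O(not r), deontic closure gives O(not t).
The contrapositive of premise 2 (O(m -> t)) is O(not t -> not m), and O(not t) is already established, so O(not m).
The contrapositive of premise 1 (O(w -> m)) is O(not m -> not w), and O(not m) is already established, so O(not w).
Premise 11 is O(not d -> w); contrapositively O(not w -> d). Since O(not w) holds, K gives O(d).
Premises 5, 7, 9, 10 do not contribute to this derivation.
Hence d is obligatory.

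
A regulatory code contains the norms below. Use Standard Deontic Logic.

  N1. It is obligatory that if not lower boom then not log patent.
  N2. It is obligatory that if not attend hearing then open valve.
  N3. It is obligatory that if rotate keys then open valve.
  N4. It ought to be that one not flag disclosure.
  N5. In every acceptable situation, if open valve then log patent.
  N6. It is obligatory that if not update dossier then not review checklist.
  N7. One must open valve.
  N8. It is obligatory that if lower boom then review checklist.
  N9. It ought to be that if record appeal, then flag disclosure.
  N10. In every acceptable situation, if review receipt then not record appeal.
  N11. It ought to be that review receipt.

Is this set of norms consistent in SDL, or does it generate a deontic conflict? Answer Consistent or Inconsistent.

Premise 9 is O(record_appeal → flag_disclosure), but O(record_appeal) is not derivable from the premises, so it does not yield O(flag_disclosure).
So O(flag_disclosure) is not derivable, and the apparent clash with O(¬flag_disclosure) does not arise.
A world satisfying every obligation exists (e.g. attend_hearing=false, flag_disclosure=false, log_patent=true, lower_boom=true, open_valve=true, record_appeal=false, review_checklist=true, review_receipt=true, rotate_keys=false, update_dossier=true); no atom is both obligatory and forbidden, so the set is consistent.

Consistent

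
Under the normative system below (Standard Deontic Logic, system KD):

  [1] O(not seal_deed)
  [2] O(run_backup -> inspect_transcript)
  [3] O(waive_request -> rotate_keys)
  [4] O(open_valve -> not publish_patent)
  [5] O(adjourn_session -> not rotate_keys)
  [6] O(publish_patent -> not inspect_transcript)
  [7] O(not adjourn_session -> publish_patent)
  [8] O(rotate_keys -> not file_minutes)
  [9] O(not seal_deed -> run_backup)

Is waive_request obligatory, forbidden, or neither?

Forbidden

From premise 1 we have O(not seal_deed).
From O(not seal_deed) and premise 9, O(not seal_deed -> run_backup), we obtain O(run_backup).
With premise 2, O(run_backup -> inspect_transcript), the K-axiom yields O(inspect_transcript).
Premise 6, O(publish_patent -> not inspect_transcript), contraposes to O(inspect_transcript -> not publish_patent); with O(inspect_transcript) we get O(not publish_patent).
Premise 7 is O(not adjourn_session -> publish_patent); contrapositively O(not publish_patent -> adjourn_session). Since O(not publish_patent) holds, K gives O(adjourn_session).
Applying K to premise 5 (O(adjourn_session -> not rotate_keys)) and O(adjourn_session) yields O(not rotate_keys).
Premise 3, O(waive_request -> rotate_keys), contraposes to O(not rotate_keys -> not waive_request); with O(not rotate_keys) we get O(not waive_request).
Premises 4, 8 do not contribute to this derivation.
Thus O(not waive_request), which is F(waive_request): waive_request is forbidden.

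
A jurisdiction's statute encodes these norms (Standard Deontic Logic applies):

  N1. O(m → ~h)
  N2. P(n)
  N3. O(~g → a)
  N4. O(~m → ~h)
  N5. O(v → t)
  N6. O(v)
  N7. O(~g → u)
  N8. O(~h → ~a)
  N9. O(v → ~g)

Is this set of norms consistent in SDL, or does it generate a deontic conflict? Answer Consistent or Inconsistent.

Premises 4 and 1 are O(~m → ~h) and O(m → ~h); every ideal world satisfies ~m or m, so in either case ~h holds — hence O(~h).
From O(~h) and premise 8, O(~h → ~a), we obtain O(~a).
Premise 3, O(~g → a), contraposes to O(~a → g); with O(~a) we get O(g).
The contrapositive of premise 9 (O(v → ~g)) is O(g → ~v), and O(g) is already established, so O(~v).
Yet premise 6 states O(v).
We now have both O(~v) and O(v) — v is simultaneously obligatory and forbidden, violating the D-axiom.

Inconsistent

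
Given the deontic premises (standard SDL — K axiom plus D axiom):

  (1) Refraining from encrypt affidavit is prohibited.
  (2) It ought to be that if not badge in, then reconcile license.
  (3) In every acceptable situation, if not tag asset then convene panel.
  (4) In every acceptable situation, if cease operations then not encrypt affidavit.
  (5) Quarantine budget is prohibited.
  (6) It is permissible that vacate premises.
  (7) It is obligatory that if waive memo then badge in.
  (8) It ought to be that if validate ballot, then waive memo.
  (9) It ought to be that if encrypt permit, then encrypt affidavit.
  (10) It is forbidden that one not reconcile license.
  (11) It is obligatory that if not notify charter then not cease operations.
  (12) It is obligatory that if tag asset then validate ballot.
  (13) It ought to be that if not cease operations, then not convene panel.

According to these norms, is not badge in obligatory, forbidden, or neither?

Forbidden

F(¬encrypt_affidavit) at premise 1 means O(encrypt_affidavit).
The contrapositive of premise 4 (O(cease_operations → ¬encrypt_affidavit)) is O(encrypt_affidavit → ¬cease_operations), and O(encrypt_affidavit) is already established, so O(¬cease_operations).
With premise 13, O(¬cease_operations → ¬convene_panel), the K-axiom yields O(¬convene_panel).
Premise 3, O(¬tag_asset → convene_panel), contraposes to O(¬convene_panel → tag_asset); with O(¬convene_panel) we get O(tag_asset).
Applying K to premise 12 (O(tag_asset → validate_ballot)) and O(tag_asset) yields O(validate_ballot).
From O(validate_ballot) and premise 8, O(validate_ballot → waive_memo), we obtain O(waive_memo).
Applying K to premise 7 (O(waive_memo → badge_in)) and O(waive_memo) yields O(badge_in).
Premises 2, 5, 6, 9, 10, 11 do not contribute to this derivation.
Thus O(badge_in), which is F(¬badge_in): ¬badge_in is forbidden.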